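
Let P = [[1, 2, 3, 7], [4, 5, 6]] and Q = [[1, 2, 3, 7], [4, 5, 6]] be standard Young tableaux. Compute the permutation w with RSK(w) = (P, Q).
Reverse RSK: for i = n, n-1, ..., 1, locate i in Q, remove the corresponding corner cell from P, and reverse-bump its entry up through P; the value ejected from row 1 is w(i).

So w = 4 5 6 1 2 3 7.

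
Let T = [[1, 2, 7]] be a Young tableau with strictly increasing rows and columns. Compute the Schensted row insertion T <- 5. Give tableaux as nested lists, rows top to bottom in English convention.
In row 1, 5 replaces 7 (the leftmost entry greater than 5); 7 is bumped to row 2. 7 starts a new row 2. The new tableau is [[1, 2, 5], [7]].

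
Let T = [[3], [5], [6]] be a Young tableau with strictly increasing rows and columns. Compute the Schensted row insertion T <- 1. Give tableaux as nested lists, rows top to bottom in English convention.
In row 1, 1 replaces 3 (the leftmost entry greater than 1); 3 is bumped to row 2. In row 2, 3 replaces 5 (the leftmost entry greater than 3); 5 is bumped to row 3. In row 3, 5 replaces 6 (the leftmost entry greater than 5); 6 is bumped to row 4. 6 starts a new row 4. The new tableau is [[1], [3], [5], [6]].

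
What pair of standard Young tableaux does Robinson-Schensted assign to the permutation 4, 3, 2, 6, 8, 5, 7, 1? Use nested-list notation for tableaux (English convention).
Insert each entry of the permutation into P by Schensted row insertion, recording in Q the position of each new cell.

Insert 4: appended to row 1. P = [[4]].
Insert 3: 3 bumps 4 from row 1; 4 starts row 2. P = [[3], [4]].
Insert 2: 2 bumps 3 from row 1; 3 bumps 4 from row 2; 4 starts row 3. P = [[2], [3], [4]].
Insert 6: appended to row 1. P = [[2, 6], [3], [4]].
Insert 8: appended to row 1. P = [[2, 6, 8], [3], [4]].
Insert 5: 5 bumps 6 from row 1; 6 appends to row 2. P = [[2, 5, 8], [3, 6], [4]].
Insert 7: 7 bumps 8 from row 1; 8 appends to row 2. P = [[2, 5, 7], [3, 6, 8], [4]].
Insert 1: 1 bumps 2 from row 1; 2 bumps 3 from row 2; 3 bumps 4 from row 3; 4 starts row 4. P = [[1, 5, 7], [2, 6, 8], [3], [4]].

So P = [[1, 5, 7], [2, 6, 8], [3], [4]], Q = [[1, 4, 5], [2, 6, 7], [3], [8]].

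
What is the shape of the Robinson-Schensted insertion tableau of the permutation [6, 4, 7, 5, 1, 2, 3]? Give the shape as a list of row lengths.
[3, 2, 2]

Row-insert each entry into an empty tableau.

After inserting 6: P = [[6]].
After inserting 4: P = [[4], [6]].
After inserting 7: P = [[4, 7], [6]].
After inserting 5: P = [[4, 5], [6, 7]].
After inserting 1: P = [[1, 5], [4, 7], [6]].
After inserting 2: P = [[1, 2], [4, 5], [6, 7]].
After inserting 3: P = [[1, 2, 3], [4, 5], [6, 7]].

The final insertion tableau P = [[1, 2, 3], [4, 5], [6, 7]] has shape [3, 2, 2].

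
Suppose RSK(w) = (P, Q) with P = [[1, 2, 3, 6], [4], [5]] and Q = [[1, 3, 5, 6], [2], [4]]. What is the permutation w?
5 1 4 2 3 6

Reverse the RSK construction: for i from n down to 1, find the cell of Q containing i, remove the entry at that cell from P, and reverse-bump it up through P; the value ejected from row 1 is w(i).

Step i=6: Q has 6 at row 1, column 4; remove that cell from P, ejecting 6. So w(6) = 6. P is now [[1, 2, 3], [4], [5]].
Step i=5: Q has 5 at row 1, column 3; remove that cell from P, ejecting 3. So w(5) = 3. P is now [[1, 2], [4], [5]].
Step i=4: Q has 4 at row 3, column 1; remove 5 from row 3 of P and reverse-bump: 5 enters row 2 and ejects 4; 4 enters row 1 and ejects 2. So w(4) = 2. P is now [[1, 4], [5]].
Step i=3: Q has 3 at row 1, column 2; remove that cell from P, ejecting 4. So w(3) = 4. P is now [[1], [5]].
Step i=2: Q has 2 at row 2, column 1; remove 5 from row 2 of P and reverse-bump: 5 enters row 1 and ejects 1. So w(2) = 1. P is now [[5]].
Step i=1: Q has 1 at row 1, column 1; remove that cell from P, ejecting 5. So w(1) = 5. P is now [].

So w = 5 1 4 2 3 6.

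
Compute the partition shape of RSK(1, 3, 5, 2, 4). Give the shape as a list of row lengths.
[3, 2]

RSK row insertion gives P = [[1, 2, 4], [3, 5]], which has shape [3, 2].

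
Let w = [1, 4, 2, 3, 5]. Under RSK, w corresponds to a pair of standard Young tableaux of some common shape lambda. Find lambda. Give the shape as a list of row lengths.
Row-insert each entry into an empty tableau.

After inserting 1: P = [[1]].
After inserting 4: P = [[1, 4]].
After inserting 2: P = [[1, 2], [4]].
After inserting 3: P = [[1, 2, 3], [4]].
After inserting 5: P = [[1, 2, 3, 5], [4]].

The final insertion tableau P = [[1, 2, 3, 5], [4]] has shape [4, 1].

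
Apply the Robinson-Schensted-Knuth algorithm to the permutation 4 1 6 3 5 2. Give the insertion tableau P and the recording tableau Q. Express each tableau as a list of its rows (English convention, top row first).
P = [[1, 2, 5], [3, 6], [4]], Q = [[1, 3, 5], [2, 4], [6]]

Insert each entry of the permutation into P by Schensted row insertion, recording in Q the position of each new cell.

Insert 4: appended to row 1. P = [[4]].
Insert 1: 1 bumps 4 from row 1; 4 starts row 2. P = [[1], [4]].
Insert 6: appended to row 1. P = [[1, 6], [4]].
Insert 3: 3 bumps 6 from row 1; 6 appends to row 2. P = [[1, 3], [4, 6]].
Insert 5: appended to row 1. P = [[1, 3, 5], [4, 6]].
Insert 2: 2 bumps 3 from row 1; 3 bumps 4 from row 2; 4 starts row 3. P = [[1, 2, 5], [3, 6], [4]].

So P = [[1, 2, 5], [3, 6], [4]], Q = [[1, 3, 5], [2, 4], [6]].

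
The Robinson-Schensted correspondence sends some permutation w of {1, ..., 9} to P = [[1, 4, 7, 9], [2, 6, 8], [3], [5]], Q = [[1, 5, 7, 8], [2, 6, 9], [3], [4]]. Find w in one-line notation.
Reverse the RSK construction: for i from n down to 1, find the cell of Q containing i, remove the entry at that cell from P, and reverse-bump it up through P; the value ejected from row 1 is w(i).

Step i=9: Q has 9 at row 2, column 3; remove 8 from row 2 of P and reverse-bump: 8 enters row 1 and ejects 7. So w(9) = 7. P is now [[1, 4, 8, 9], [2, 6], [3], [5]].
Step i=8: Q has 8 at row 1, column 4; remove that cell from P, ejecting 9. So w(8) = 9. P is now [[1, 4, 8], [2, 6], [3], [5]].
Step i=7: Q has 7 at row 1, column 3; remove that cell from P, ejecting 8. So w(7) = 8. P is now [[1, 4], [2, 6], [3], [5]].
Step i=6: Q has 6 at row 2, column 2; remove 6 from row 2 of P and reverse-bump: 6 enters row 1 and ejects 4. So w(6) = 4. P is now [[1, 6], [2], [3], [5]].
Step i=5: Q has 5 at row 1, column 2; remove that cell from P, ejecting 6. So w(5) = 6. P is now [[1], [2], [3], [5]].
Step i=4: Q has 4 at row 4, column 1; remove 5 from row 4 of P and reverse-bump: 5 enters row 3 and ejects 3; 3 enters row 2 and ejects 2; 2 enters row 1 and ejects 1. So w(4) = 1. P is now [[2], [3], [5]].
Step i=3: Q has 3 at row 3, column 1; remove 5 from row 3 of P and reverse-bump: 5 enters row 2 and ejects 3; 3 enters row 1 and ejects 2. So w(3) = 2. P is now [[3], [5]].
Step i=2: Q has 2 at row 2, column 1; remove 5 from row 2 of P and reverse-bump: 5 enters row 1 and ejects 3. So w(2) = 3. P is now [[5]].
Step i=1: Q has 1 at row 1, column 1; remove that cell from P, ejecting 5. So w(1) = 5. P is now [].

So w = 5 3 2 1 6 4 8 9 7.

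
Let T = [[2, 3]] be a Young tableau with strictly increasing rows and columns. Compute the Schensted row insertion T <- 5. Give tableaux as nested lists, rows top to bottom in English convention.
[[2, 3, 5]]

5 is larger than every entry of row 1, so it is appended to row 1. The new tableau is [[2, 3, 5]].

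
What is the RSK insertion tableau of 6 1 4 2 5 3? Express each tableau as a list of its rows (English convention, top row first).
Insert 6: appended to row 1. P = [[6]].
Insert 1: 1 bumps 6 from row 1; 6 starts row 2. P = [[1], [6]].
Insert 4: appended to row 1. P = [[1, 4], [6]].
Insert 2: 2 bumps 4 from row 1; 4 bumps 6 from row 2; 6 starts row 3. P = [[1, 2], [4], [6]].
Insert 5: appended to row 1. P = [[1, 2, 5], [4], [6]].
Insert 3: 3 bumps 5 from row 1; 5 appends to row 2. P = [[1, 2, 3], [4, 5], [6]].

So P = [[1, 2, 3], [4, 5], [6]].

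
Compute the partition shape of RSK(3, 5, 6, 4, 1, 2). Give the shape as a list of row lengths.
[3, 2, 1]

Row-insert each entry into an empty tableau.

After inserting 3: P = [[3]].
After inserting 5: P = [[3, 5]].
After inserting 6: P = [[3, 5, 6]].
After inserting 4: P = [[3, 4, 6], [5]].
After inserting 1: P = [[1, 4, 6], [3], [5]].
After inserting 2: P = [[1, 2, 6], [3, 4], [5]].

The final insertion tableau P = [[1, 2, 6], [3, 4], [5]] has shape [3, 2, 1].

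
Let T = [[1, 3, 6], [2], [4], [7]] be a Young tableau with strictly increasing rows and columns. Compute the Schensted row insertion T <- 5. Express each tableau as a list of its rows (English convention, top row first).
[[1, 3, 5], [2, 6], [4], [7]]

In row 1, 5 replaces 6 (the leftmost entry greater than 5); 6 is bumped to row 2. 6 is appended to row 2. The new tableau is [[1, 3, 5], [2, 6], [4], [7]].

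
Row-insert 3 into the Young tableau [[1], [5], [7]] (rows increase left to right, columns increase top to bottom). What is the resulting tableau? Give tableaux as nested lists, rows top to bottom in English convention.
3 is larger than every entry of row 1, so it is appended to row 1. The new tableau is [[1, 3], [5], [7]].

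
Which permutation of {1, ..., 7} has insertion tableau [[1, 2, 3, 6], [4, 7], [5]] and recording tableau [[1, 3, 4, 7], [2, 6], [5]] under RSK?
Reverse the RSK construction: for i from n down to 1, find the cell of Q containing i, remove the entry at that cell from P, and reverse-bump it up through P; the value ejected from row 1 is w(i).

Step i=7: Q has 7 at row 1, column 4; remove that cell from P, ejecting 6. So w(7) = 6. P is now [[1, 2, 3], [4, 7], [5]].
Step i=6: Q has 6 at row 2, column 2; remove 7 from row 2 of P and reverse-bump: 7 enters row 1 and ejects 3. So w(6) = 3. P is now [[1, 2, 7], [4], [5]].
Step i=5: Q has 5 at row 3, column 1; remove 5 from row 3 of P and reverse-bump: 5 enters row 2 and ejects 4; 4 enters row 1 and ejects 2. So w(5) = 2. P is now [[1, 4, 7], [5]].
Step i=4: Q has 4 at row 1, column 3; remove that cell from P, ejecting 7. So w(4) = 7. P is now [[1, 4], [5]].
Step i=3: Q has 3 at row 1, column 2; remove that cell from P, ejecting 4. So w(3) = 4. P is now [[1], [5]].
Step i=2: Q has 2 at row 2, column 1; remove 5 from row 2 of P and reverse-bump: 5 enters row 1 and ejects 1. So w(2) = 1. P is now [[5]].
Step i=1: Q has 1 at row 1, column 1; remove that cell from P, ejecting 5. So w(1) = 5. P is now [].

So w = 5 1 4 7 2 3 6.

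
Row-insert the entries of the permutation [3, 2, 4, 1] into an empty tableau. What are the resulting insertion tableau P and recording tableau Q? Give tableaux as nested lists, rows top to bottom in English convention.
Insert each entry of the permutation into P by Schensted row insertion, recording in Q the position of each new cell.

After inserting 3: P = [[3]].
After inserting 2: P = [[2], [3]].
After inserting 4: P = [[2, 4], [3]].
After inserting 1: P = [[1, 4], [2], [3]].

So P = [[1, 4], [2], [3]], Q = [[1, 3], [2], [4]].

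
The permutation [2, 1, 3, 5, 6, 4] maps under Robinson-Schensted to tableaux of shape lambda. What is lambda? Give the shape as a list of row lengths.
[4, 2]

Row-insert each entry into an empty tableau.

After inserting 2: P = [[2]].
After inserting 1: P = [[1], [2]].
After inserting 3: P = [[1, 3], [2]].
After inserting 5: P = [[1, 3, 5], [2]].
After inserting 6: P = [[1, 3, 5, 6], [2]].
After inserting 4: P = [[1, 3, 4, 6], [2, 5]].

The final insertion tableau P = [[1, 3, 4, 6], [2, 5]] has shape [4, 2].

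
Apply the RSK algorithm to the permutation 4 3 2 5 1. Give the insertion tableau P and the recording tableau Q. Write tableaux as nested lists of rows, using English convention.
P = [[1, 5], [2], [3], [4]], Q = [[1, 4], [2], [3], [5]]

Insert each entry of the permutation into P by Schensted row insertion, recording in Q the position of each new cell.

Insert 4: appended to row 1. P = [[4]], Q = [[1]].
Insert 3: 3 bumps 4 from row 1; 4 starts row 2. P = [[3], [4]], Q = [[1], [2]].
Insert 2: 2 bumps 3 from row 1; 3 bumps 4 from row 2; 4 starts row 3. P = [[2], [3], [4]], Q = [[1], [2], [3]].
Insert 5: appended to row 1. P = [[2, 5], [3], [4]], Q = [[1, 4], [2], [3]].
Insert 1: 1 bumps 2 from row 1; 2 bumps 3 from row 2; 3 bumps 4 from row 3; 4 starts row 4. P = [[1, 5], [2], [3], [4]], Q = [[1, 4], [2], [3], [5]].

So P = [[1, 5], [2], [3], [4]], Q = [[1, 4], [2], [3], [5]].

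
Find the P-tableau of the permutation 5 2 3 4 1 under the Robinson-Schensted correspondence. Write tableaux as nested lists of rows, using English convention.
Insert 5: appended to row 1. P = [[5]].
Insert 2: 2 bumps 5 from row 1; 5 starts row 2. P = [[2], [5]].
Insert 3: appended to row 1. P = [[2, 3], [5]].
Insert 4: appended to row 1. P = [[2, 3, 4], [5]].
Insert 1: 1 bumps 2 from row 1; 2 bumps 5 from row 2; 5 starts row 3. P = [[1, 3, 4], [2], [5]].

So P = [[1, 3, 4], [2], [5]].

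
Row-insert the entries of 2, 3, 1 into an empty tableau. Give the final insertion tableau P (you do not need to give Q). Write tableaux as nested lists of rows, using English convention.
Insert 2: appended to row 1. P = [[2]].
Insert 3: appended to row 1. P = [[2, 3]].
Insert 1: 1 bumps 2 from row 1; 2 starts row 2. P = [[1, 3], [2]].

So P = [[1, 3], [2]].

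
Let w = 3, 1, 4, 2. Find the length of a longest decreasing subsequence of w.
2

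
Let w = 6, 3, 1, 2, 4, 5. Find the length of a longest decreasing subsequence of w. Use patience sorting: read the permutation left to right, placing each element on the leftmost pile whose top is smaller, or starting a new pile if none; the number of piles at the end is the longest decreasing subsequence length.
3

6: new pile. tops = [6]
3: new pile. tops = [6, 3]
1: new pile. tops = [6, 3, 1]
2: onto pile 3 (replacing 1). tops = [6, 3, 2]
4: onto pile 2 (replacing 3). tops = [6, 4, 2]
5: onto pile 2 (replacing 4). tops = [6, 5, 2]

3 piles, so the longest decreasing subsequence has length 3.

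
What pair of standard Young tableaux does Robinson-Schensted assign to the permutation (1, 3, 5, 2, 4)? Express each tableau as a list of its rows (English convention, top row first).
Insert each entry of the permutation into P by Schensted row insertion, recording in Q the position of each new cell.

Insert 1: appended to row 1. P = [[1]].
Insert 3: appended to row 1. P = [[1, 3]].
Insert 5: appended to row 1. P = [[1, 3, 5]].
Insert 2: 2 bumps 3 from row 1; 3 starts row 2. P = [[1, 2, 5], [3]].
Insert 4: 4 bumps 5 from row 1; 5 appends to row 2. P = [[1, 2, 4], [3, 5]].

So P = [[1, 2, 4], [3, 5]], Q = [[1, 2, 3], [4, 5]].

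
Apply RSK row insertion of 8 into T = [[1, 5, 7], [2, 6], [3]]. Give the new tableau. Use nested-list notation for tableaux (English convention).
[[1, 5, 7, 8], [2, 6], [3]]

8 is larger than every entry of row 1, so it is appended to row 1. The new tableau is [[1, 5, 7, 8], [2, 6], [3]].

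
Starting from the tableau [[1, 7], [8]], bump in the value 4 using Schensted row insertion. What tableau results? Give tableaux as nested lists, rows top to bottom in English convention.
[[1, 4], [7], [8]]

In row 1, 4 replaces 7 (the leftmost entry greater than 4); 7 is bumped to row 2. In row 2, 7 replaces 8 (the leftmost entry greater than 7); 8 is bumped to row 3. 8 starts a new row 3. The new tableau is [[1, 4], [7], [8]].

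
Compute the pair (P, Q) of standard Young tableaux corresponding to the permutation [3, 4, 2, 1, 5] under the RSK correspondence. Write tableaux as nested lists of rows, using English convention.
Insert each entry of the permutation into P by Schensted row insertion, recording in Q the position of each new cell.

Insert 3: appended to row 1. P = [[3]].
Insert 4: appended to row 1. P = [[3, 4]].
Insert 2: 2 bumps 3 from row 1; 3 starts row 2. P = [[2, 4], [3]].
Insert 1: 1 bumps 2 from row 1; 2 bumps 3 from row 2; 3 starts row 3. P = [[1, 4], [2], [3]].
Insert 5: appended to row 1. P = [[1, 4, 5], [2], [3]].

So P = [[1, 4, 5], [2], [3]], Q = [[1, 2, 5], [3], [4]].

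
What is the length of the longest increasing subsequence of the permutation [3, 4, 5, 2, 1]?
3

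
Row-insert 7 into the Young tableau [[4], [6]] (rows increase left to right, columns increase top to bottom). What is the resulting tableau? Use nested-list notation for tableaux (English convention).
7 is larger than every entry of row 1, so it is appended to row 1. The new tableau is [[4, 7], [6]].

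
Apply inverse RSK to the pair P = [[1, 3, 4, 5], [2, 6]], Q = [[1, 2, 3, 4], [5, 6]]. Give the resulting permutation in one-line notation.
Reverse the RSK construction: for i from n down to 1, find the cell of Q containing i, remove the entry at that cell from P, and reverse-bump it up through P; the value ejected from row 1 is w(i).

Step i=6: Q has 6 at row 2, column 2; remove 6 from row 2 of P and reverse-bump: 6 enters row 1 and ejects 5. So w(6) = 5. P is now [[1, 3, 4, 6], [2]].
Step i=5: Q has 5 at row 2, column 1; remove 2 from row 2 of P and reverse-bump: 2 enters row 1 and ejects 1. So w(5) = 1. P is now [[2, 3, 4, 6]].
Step i=4: Q has 4 at row 1, column 4; remove that cell from P, ejecting 6. So w(4) = 6. P is now [[2, 3, 4]].
Step i=3: Q has 3 at row 1, column 3; remove that cell from P, ejecting 4. So w(3) = 4. P is now [[2, 3]].
Step i=2: Q has 2 at row 1, column 2; remove that cell from P, ejecting 3. So w(2) = 3. P is now [[2]].
Step i=1: Q has 1 at row 1, column 1; remove that cell from P, ejecting 2. So w(1) = 2. P is now [].

So w = 2 3 4 6 1 5.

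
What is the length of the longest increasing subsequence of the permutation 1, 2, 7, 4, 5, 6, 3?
5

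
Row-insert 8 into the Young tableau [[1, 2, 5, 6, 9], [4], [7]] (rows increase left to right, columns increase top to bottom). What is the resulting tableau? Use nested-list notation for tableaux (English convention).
In row 1, 8 replaces 9 (the leftmost entry greater than 8); 9 is bumped to row 2. 9 is appended to row 2. The new tableau is [[1, 2, 5, 6, 8], [4, 9], [7]].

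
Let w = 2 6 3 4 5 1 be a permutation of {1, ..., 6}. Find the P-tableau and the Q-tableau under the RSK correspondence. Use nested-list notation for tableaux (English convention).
Insert each entry of the permutation into P by Schensted row insertion, recording in Q the position of each new cell.

Insert 2: appended to row 1. P = [[2]], Q = [[1]].
Insert 6: appended to row 1. P = [[2, 6]], Q = [[1, 2]].
Insert 3: 3 bumps 6 from row 1; 6 starts row 2. P = [[2, 3], [6]], Q = [[1, 2], [3]].
Insert 4: appended to row 1. P = [[2, 3, 4], [6]], Q = [[1, 2, 4], [3]].
Insert 5: appended to row 1. P = [[2, 3, 4, 5], [6]], Q = [[1, 2, 4, 5], [3]].
Insert 1: 1 bumps 2 from row 1; 2 bumps 6 from row 2; 6 starts row 3. P = [[1, 3, 4, 5], [2], [6]], Q = [[1, 2, 4, 5], [3], [6]].

So P = [[1, 3, 4, 5], [2], [6]], Q = [[1, 2, 4, 5], [3], [6]].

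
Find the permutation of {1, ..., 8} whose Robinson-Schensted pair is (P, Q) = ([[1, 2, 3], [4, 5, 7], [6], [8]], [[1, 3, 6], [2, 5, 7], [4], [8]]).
Reverse the RSK construction: for i from n down to 1, find the cell of Q containing i, remove the entry at that cell from P, and reverse-bump it up through P; the value ejected from row 1 is w(i).

Step i=8: Q has 8 at row 4, column 1; remove 8 from row 4 of P and reverse-bump: 8 enters row 3 and ejects 6; 6 enters row 2 and ejects 5; 5 enters row 1 and ejects 3. So w(8) = 3. P is now [[1, 2, 5], [4, 6, 7], [8]].
Step i=7: Q has 7 at row 2, column 3; remove 7 from row 2 of P and reverse-bump: 7 enters row 1 and ejects 5. So w(7) = 5. P is now [[1, 2, 7], [4, 6], [8]].
Step i=6: Q has 6 at row 1, column 3; remove that cell from P, ejecting 7. So w(6) = 7. P is now [[1, 2], [4, 6], [8]].
Step i=5: Q has 5 at row 2, column 2; remove 6 from row 2 of P and reverse-bump: 6 enters row 1 and ejects 2. So w(5) = 2. P is now [[1, 6], [4], [8]].
Step i=4: Q has 4 at row 3, column 1; remove 8 from row 3 of P and reverse-bump: 8 enters row 2 and ejects 4; 4 enters row 1 and ejects 1. So w(4) = 1. P is now [[4, 6], [8]].
Step i=3: Q has 3 at row 1, column 2; remove that cell from P, ejecting 6. So w(3) = 6. P is now [[4], [8]].
Step i=2: Q has 2 at row 2, column 1; remove 8 from row 2 of P and reverse-bump: 8 enters row 1 and ejects 4. So w(2) = 4. P is now [[8]].
Step i=1: Q has 1 at row 1, column 1; remove that cell from P, ejecting 8. So w(1) = 8. P is now [].

So w = 8 4 6 1 2 7 5 3.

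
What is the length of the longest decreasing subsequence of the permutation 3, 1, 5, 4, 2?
3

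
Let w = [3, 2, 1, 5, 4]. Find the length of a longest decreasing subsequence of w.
3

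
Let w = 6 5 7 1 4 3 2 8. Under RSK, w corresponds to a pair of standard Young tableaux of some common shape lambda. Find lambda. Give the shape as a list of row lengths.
[3, 2, 1, 1, 1]

Row-insert each entry into an empty tableau.

After inserting 6: P = [[6]].
After inserting 5: P = [[5], [6]].
After inserting 7: P = [[5, 7], [6]].
After inserting 1: P = [[1, 7], [5], [6]].
After inserting 4: P = [[1, 4], [5, 7], [6]].
After inserting 3: P = [[1, 3], [4, 7], [5], [6]].
After inserting 2: P = [[1, 2], [3, 7], [4], [5], [6]].
After inserting 8: P = [[1, 2, 8], [3, 7], [4], [5], [6]].

The final insertion tableau P = [[1, 2, 8], [3, 7], [4], [5], [6]] has shape [3, 2, 1, 1, 1].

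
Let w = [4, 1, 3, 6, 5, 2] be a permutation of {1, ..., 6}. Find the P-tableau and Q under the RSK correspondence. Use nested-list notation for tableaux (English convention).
Insert each entry of the permutation into P by Schensted row insertion, recording in Q the position of each new cell.

Insert 4: appended to row 1. P = [[4]].
Insert 1: 1 bumps 4 from row 1; 4 starts row 2. P = [[1], [4]].
Insert 3: appended to row 1. P = [[1, 3], [4]].
Insert 6: appended to row 1. P = [[1, 3, 6], [4]].
Insert 5: 5 bumps 6 from row 1; 6 appends to row 2. P = [[1, 3, 5], [4, 6]].
Insert 2: 2 bumps 3 from row 1; 3 bumps 4 from row 2; 4 starts row 3. P = [[1, 2, 5], [3, 6], [4]].

So P = [[1, 2, 5], [3, 6], [4]], Q = [[1, 3, 4], [2, 5], [6]].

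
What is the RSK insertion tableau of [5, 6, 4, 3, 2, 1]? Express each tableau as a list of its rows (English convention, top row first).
P = [[1, 6], [2], [3], [4], [5]]

Insert 5: appended to row 1. P = [[5]].
Insert 6: appended to row 1. P = [[5, 6]].
Insert 4: 4 bumps 5 from row 1; 5 starts row 2. P = [[4, 6], [5]].
Insert 3: 3 bumps 4 from row 1; 4 bumps 5 from row 2; 5 starts row 3. P = [[3, 6], [4], [5]].
Insert 2: 2 bumps 3 from row 1; 3 bumps 4 from row 2; 4 bumps 5 from row 3; 5 starts row 4. P = [[2, 6], [3], [4], [5]].
Insert 1: 1 bumps 2 from row 1; 2 bumps 3 from row 2; 3 bumps 4 from row 3; 4 bumps 5 from row 4; 5 starts row 5. P = [[1, 6], [2], [3], [4], [5]].

So P = [[1, 6], [2], [3], [4], [5]].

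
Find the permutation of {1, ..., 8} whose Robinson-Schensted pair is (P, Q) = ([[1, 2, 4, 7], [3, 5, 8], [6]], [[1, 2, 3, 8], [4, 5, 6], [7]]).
3 6 8 1 2 5 4 7

Reverse the RSK construction: for i from n down to 1, find the cell of Q containing i, remove the entry at that cell from P, and reverse-bump it up through P; the value ejected from row 1 is w(i).

Step i=8: Q has 8 at row 1, column 4; remove that cell from P, ejecting 7. So w(8) = 7. P is now [[1, 2, 4], [3, 5, 8], [6]].
Step i=7: Q has 7 at row 3, column 1; remove 6 from row 3 of P and reverse-bump: 6 enters row 2 and ejects 5; 5 enters row 1 and ejects 4. So w(7) = 4. P is now [[1, 2, 5], [3, 6, 8]].
Step i=6: Q has 6 at row 2, column 3; remove 8 from row 2 of P and reverse-bump: 8 enters row 1 and ejects 5. So w(6) = 5. P is now [[1, 2, 8], [3, 6]].
Step i=5: Q has 5 at row 2, column 2; remove 6 from row 2 of P and reverse-bump: 6 enters row 1 and ejects 2. So w(5) = 2. P is now [[1, 6, 8], [3]].
Step i=4: Q has 4 at row 2, column 1; remove 3 from row 2 of P and reverse-bump: 3 enters row 1 and ejects 1. So w(4) = 1. P is now [[3, 6, 8]].
Step i=3: Q has 3 at row 1, column 3; remove that cell from P, ejecting 8. So w(3) = 8. P is now [[3, 6]].
Step i=2: Q has 2 at row 1, column 2; remove that cell from P, ejecting 6. So w(2) = 6. P is now [[3]].
Step i=1: Q has 1 at row 1, column 1; remove that cell from P, ejecting 3. So w(1) = 3. P is now [].

So w = 3 6 8 1 2 5 4 7.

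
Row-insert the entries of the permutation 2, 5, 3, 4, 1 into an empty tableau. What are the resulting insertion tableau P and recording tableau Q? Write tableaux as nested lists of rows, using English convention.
P = [[1, 3, 4], [2], [5]], Q = [[1, 2, 4], [3], [5]]

Insert each entry of the permutation into P by Schensted row insertion, recording in Q the position of each new cell.

Insert 2: appended to row 1. P = [[2]].
Insert 5: appended to row 1. P = [[2, 5]].
Insert 3: 3 bumps 5 from row 1; 5 starts row 2. P = [[2, 3], [5]].
Insert 4: appended to row 1. P = [[2, 3, 4], [5]].
Insert 1: 1 bumps 2 from row 1; 2 bumps 5 from row 2; 5 starts row 3. P = [[1, 3, 4], [2], [5]].

So P = [[1, 3, 4], [2], [5]], Q = [[1, 2, 4], [3], [5]].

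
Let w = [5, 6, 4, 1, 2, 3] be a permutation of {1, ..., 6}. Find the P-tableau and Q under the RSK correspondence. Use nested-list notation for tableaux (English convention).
Insert each entry of the permutation into P by Schensted row insertion, recording in Q the position of each new cell.

Insert 5: appended to row 1. P = [[5]].
Insert 6: appended to row 1. P = [[5, 6]].
Insert 4: 4 bumps 5 from row 1; 5 starts row 2. P = [[4, 6], [5]].
Insert 1: 1 bumps 4 from row 1; 4 bumps 5 from row 2; 5 starts row 3. P = [[1, 6], [4], [5]].
Insert 2: 2 bumps 6 from row 1; 6 appends to row 2. P = [[1, 2], [4, 6], [5]].
Insert 3: appended to row 1. P = [[1, 2, 3], [4, 6], [5]].

So P = [[1, 2, 3], [4, 6], [5]], Q = [[1, 2, 6], [3, 5], [4]].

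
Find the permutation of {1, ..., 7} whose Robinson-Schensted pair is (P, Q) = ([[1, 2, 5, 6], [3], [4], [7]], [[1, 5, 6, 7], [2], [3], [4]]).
Reverse RSK: for i = n, n-1, ..., 1, locate i in Q, remove the corresponding corner cell from P, and reverse-bump its entry up through P; the value ejected from row 1 is w(i).

So w = 7 4 3 1 2 5 6.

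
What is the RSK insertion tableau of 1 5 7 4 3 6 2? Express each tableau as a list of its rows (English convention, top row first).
P = [[1, 2, 6], [3, 7], [4], [5]]

Insert 1: appended to row 1. P = [[1]].
Insert 5: appended to row 1. P = [[1, 5]].
Insert 7: appended to row 1. P = [[1, 5, 7]].
Insert 4: 4 bumps 5 from row 1; 5 starts row 2. P = [[1, 4, 7], [5]].
Insert 3: 3 bumps 4 from row 1; 4 bumps 5 from row 2; 5 starts row 3. P = [[1, 3, 7], [4], [5]].
Insert 6: 6 bumps 7 from row 1; 7 appends to row 2. P = [[1, 3, 6], [4, 7], [5]].
Insert 2: 2 bumps 3 from row 1; 3 bumps 4 from row 2; 4 bumps 5 from row 3; 5 starts row 4. P = [[1, 2, 6], [3, 7], [4], [5]].

So P = [[1, 2, 6], [3, 7], [4], [5]].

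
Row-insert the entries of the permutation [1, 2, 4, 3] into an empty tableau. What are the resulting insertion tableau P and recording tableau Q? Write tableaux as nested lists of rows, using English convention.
Insert each entry of the permutation into P by Schensted row insertion, recording in Q the position of each new cell.

Insert 1: appended to row 1. P = [[1]].
Insert 2: appended to row 1. P = [[1, 2]].
Insert 4: appended to row 1. P = [[1, 2, 4]].
Insert 3: 3 bumps 4 from row 1; 4 starts row 2. P = [[1, 2, 3], [4]].

So P = [[1, 2, 3], [4]], Q = [[1, 2, 3], [4]].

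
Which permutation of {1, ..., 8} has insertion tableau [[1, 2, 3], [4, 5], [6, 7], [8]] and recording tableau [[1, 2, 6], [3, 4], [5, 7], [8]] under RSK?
Reverse the RSK construction: for i from n down to 1, find the cell of Q containing i, remove the entry at that cell from P, and reverse-bump it up through P; the value ejected from row 1 is w(i).

Step i=8: Q has 8 at row 4, column 1; remove 8 from row 4 of P and reverse-bump: 8 enters row 3 and ejects 7; 7 enters row 2 and ejects 5; 5 enters row 1 and ejects 3. So w(8) = 3. P is now [[1, 2, 5], [4, 7], [6, 8]].
Step i=7: Q has 7 at row 3, column 2; remove 8 from row 3 of P and reverse-bump: 8 enters row 2 and ejects 7; 7 enters row 1 and ejects 5. So w(7) = 5. P is now [[1, 2, 7], [4, 8], [6]].
Step i=6: Q has 6 at row 1, column 3; remove that cell from P, ejecting 7. So w(6) = 7. P is now [[1, 2], [4, 8], [6]].
Step i=5: Q has 5 at row 3, column 1; remove 6 from row 3 of P and reverse-bump: 6 enters row 2 and ejects 4; 4 enters row 1 and ejects 2. So w(5) = 2. P is now [[1, 4], [6, 8]].
Step i=4: Q has 4 at row 2, column 2; remove 8 from row 2 of P and reverse-bump: 8 enters row 1 and ejects 4. So w(4) = 4. P is now [[1, 8], [6]].
Step i=3: Q has 3 at row 2, column 1; remove 6 from row 2 of P and reverse-bump: 6 enters row 1 and ejects 1. So w(3) = 1. P is now [[6, 8]].
Step i=2: Q has 2 at row 1, column 2; remove that cell from P, ejecting 8. So w(2) = 8. P is now [[6]].
Step i=1: Q has 1 at row 1, column 1; remove that cell from P, ejecting 6. So w(1) = 6. P is now [].

So w = 6 8 1 4 2 7 5 3.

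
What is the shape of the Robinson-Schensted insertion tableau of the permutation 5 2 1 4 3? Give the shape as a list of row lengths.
RSK row insertion gives P = [[1, 3], [2, 4], [5]], which has shape [2, 2, 1].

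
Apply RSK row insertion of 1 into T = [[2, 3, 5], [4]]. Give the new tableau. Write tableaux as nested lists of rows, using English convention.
In row 1, 1 replaces 2 (the leftmost entry greater than 1); 2 is bumped to row 2. In row 2, 2 replaces 4 (the leftmost entry greater than 2); 4 is bumped to row 3. 4 starts a new row 3. The new tableau is [[1, 3, 5], [2], [4]].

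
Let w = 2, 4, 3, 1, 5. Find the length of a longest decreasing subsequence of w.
3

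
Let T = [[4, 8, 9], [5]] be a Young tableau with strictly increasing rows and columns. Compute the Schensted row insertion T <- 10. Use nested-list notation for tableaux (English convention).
10 is larger than every entry of row 1, so it is appended to row 1. The new tableau is [[4, 8, 9, 10], [5]].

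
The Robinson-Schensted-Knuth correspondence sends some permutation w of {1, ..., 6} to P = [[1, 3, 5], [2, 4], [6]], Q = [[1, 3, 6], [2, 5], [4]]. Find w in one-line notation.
Reverse RSK: for i = n, n-1, ..., 1, locate i in Q, remove the corresponding corner cell from P, and reverse-bump its entry up through P; the value ejected from row 1 is w(i).

So w = 6 2 4 1 3 5.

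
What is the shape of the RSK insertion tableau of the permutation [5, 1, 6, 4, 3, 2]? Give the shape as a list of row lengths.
[2, 2, 1, 1]

Row-insert each entry into an empty tableau.

After inserting 5: P = [[5]].
After inserting 1: P = [[1], [5]].
After inserting 6: P = [[1, 6], [5]].
After inserting 4: P = [[1, 4], [5, 6]].
After inserting 3: P = [[1, 3], [4, 6], [5]].
After inserting 2: P = [[1, 2], [3, 6], [4], [5]].

The final insertion tableau P = [[1, 2], [3, 6], [4], [5]] has shape [2, 2, 1, 1].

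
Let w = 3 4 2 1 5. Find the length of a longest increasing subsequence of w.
3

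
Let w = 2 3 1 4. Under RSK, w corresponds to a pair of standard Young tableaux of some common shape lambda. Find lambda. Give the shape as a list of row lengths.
Row-insert each entry into an empty tableau.

After inserting 2: P = [[2]].
After inserting 3: P = [[2, 3]].
After inserting 1: P = [[1, 3], [2]].
After inserting 4: P = [[1, 3, 4], [2]].

The final insertion tableau P = [[1, 3, 4], [2]] has shape [3, 1].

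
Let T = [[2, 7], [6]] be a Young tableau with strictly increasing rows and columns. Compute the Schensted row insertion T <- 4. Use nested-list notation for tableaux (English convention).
[[2, 4], [6, 7]]

In row 1, 4 replaces 7 (the leftmost entry greater than 4); 7 is bumped to row 2. 7 is appended to row 2. The new tableau is [[2, 4], [6, 7]].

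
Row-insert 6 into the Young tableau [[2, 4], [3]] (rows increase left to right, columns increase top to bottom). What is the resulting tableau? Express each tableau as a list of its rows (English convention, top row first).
6 is larger than every entry of row 1, so it is appended to row 1. The new tableau is [[2, 4, 6], [3]].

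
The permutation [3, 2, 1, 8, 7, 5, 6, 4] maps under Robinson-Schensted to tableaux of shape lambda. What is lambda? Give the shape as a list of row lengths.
[3, 2, 2, 1]

Row-insert each entry into an empty tableau.

After inserting 3: P = [[3]].
After inserting 2: P = [[2], [3]].
After inserting 1: P = [[1], [2], [3]].
After inserting 8: P = [[1, 8], [2], [3]].
After inserting 7: P = [[1, 7], [2, 8], [3]].
After inserting 5: P = [[1, 5], [2, 7], [3, 8]].
After inserting 6: P = [[1, 5, 6], [2, 7], [3, 8]].
After inserting 4: P = [[1, 4, 6], [2, 5], [3, 7], [8]].

The final insertion tableau P = [[1, 4, 6], [2, 5], [3, 7], [8]] has shape [3, 2, 2, 1].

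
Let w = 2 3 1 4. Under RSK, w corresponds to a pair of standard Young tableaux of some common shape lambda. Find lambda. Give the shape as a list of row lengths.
[3, 1]

Row-insert each entry into an empty tableau.

After inserting 2: P = [[2]].
After inserting 3: P = [[2, 3]].
After inserting 1: P = [[1, 3], [2]].
After inserting 4: P = [[1, 3, 4], [2]].

The final insertion tableau P = [[1, 3, 4], [2]] has shape [3, 1].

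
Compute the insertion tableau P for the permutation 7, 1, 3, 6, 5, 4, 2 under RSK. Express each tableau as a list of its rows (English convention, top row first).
P = [[1, 2, 4], [3], [5], [6], [7]]

Insert 7: appended to row 1. P = [[7]].
Insert 1: 1 bumps 7 from row 1; 7 starts row 2. P = [[1], [7]].
Insert 3: appended to row 1. P = [[1, 3], [7]].
Insert 6: appended to row 1. P = [[1, 3, 6], [7]].
Insert 5: 5 bumps 6 from row 1; 6 bumps 7 from row 2; 7 starts row 3. P = [[1, 3, 5], [6], [7]].
Insert 4: 4 bumps 5 from row 1; 5 bumps 6 from row 2; 6 bumps 7 from row 3; 7 starts row 4. P = [[1, 3, 4], [5], [6], [7]].
Insert 2: 2 bumps 3 from row 1; 3 bumps 5 from row 2; 5 bumps 6 from row 3; 6 bumps 7 from row 4; 7 starts row 5. P = [[1, 2, 4], [3], [5], [6], [7]].

So P = [[1, 2, 4], [3], [5], [6], [7]].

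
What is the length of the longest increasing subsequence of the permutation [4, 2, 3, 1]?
2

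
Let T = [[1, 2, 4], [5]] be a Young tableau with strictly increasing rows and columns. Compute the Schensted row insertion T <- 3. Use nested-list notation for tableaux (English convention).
[[1, 2, 3], [4], [5]]

In row 1, 3 replaces 4 (the leftmost entry greater than 3); 4 is bumped to row 2. In row 2, 4 replaces 5 (the leftmost entry greater than 4); 5 is bumped to row 3. 5 starts a new row 3. The new tableau is [[1, 2, 3], [4], [5]].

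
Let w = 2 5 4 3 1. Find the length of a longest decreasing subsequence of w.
4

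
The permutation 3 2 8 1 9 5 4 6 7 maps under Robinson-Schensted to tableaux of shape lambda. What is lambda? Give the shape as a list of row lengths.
Row-insert each entry into an empty tableau.

After inserting 3: P = [[3]].
After inserting 2: P = [[2], [3]].
After inserting 8: P = [[2, 8], [3]].
After inserting 1: P = [[1, 8], [2], [3]].
After inserting 9: P = [[1, 8, 9], [2], [3]].
After inserting 5: P = [[1, 5, 9], [2, 8], [3]].
After inserting 4: P = [[1, 4, 9], [2, 5], [3, 8]].
After inserting 6: P = [[1, 4, 6], [2, 5, 9], [3, 8]].
After inserting 7: P = [[1, 4, 6, 7], [2, 5, 9], [3, 8]].

The final insertion tableau P = [[1, 4, 6, 7], [2, 5, 9], [3, 8]] has shape [4, 3, 2].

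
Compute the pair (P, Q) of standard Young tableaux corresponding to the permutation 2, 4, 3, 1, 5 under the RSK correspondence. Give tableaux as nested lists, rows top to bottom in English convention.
Insert each entry of the permutation into P by Schensted row insertion, recording in Q the position of each new cell.

Insert 2: appended to row 1. P = [[2]].
Insert 4: appended to row 1. P = [[2, 4]].
Insert 3: 3 bumps 4 from row 1; 4 starts row 2. P = [[2, 3], [4]].
Insert 1: 1 bumps 2 from row 1; 2 bumps 4 from row 2; 4 starts row 3. P = [[1, 3], [2], [4]].
Insert 5: appended to row 1. P = [[1, 3, 5], [2], [4]].

So P = [[1, 3, 5], [2], [4]], Q = [[1, 2, 5], [3], [4]].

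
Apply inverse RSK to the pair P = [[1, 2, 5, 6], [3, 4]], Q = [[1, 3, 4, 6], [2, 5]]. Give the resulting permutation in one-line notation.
Reverse the RSK construction: for i from n down to 1, find the cell of Q containing i, remove the entry at that cell from P, and reverse-bump it up through P; the value ejected from row 1 is w(i).

Step i=6: Q has 6 at row 1, column 4; remove that cell from P, ejecting 6. So w(6) = 6. P is now [[1, 2, 5], [3, 4]].
Step i=5: Q has 5 at row 2, column 2; remove 4 from row 2 of P and reverse-bump: 4 enters row 1 and ejects 2. So w(5) = 2. P is now [[1, 4, 5], [3]].
Step i=4: Q has 4 at row 1, column 3; remove that cell from P, ejecting 5. So w(4) = 5. P is now [[1, 4], [3]].
Step i=3: Q has 3 at row 1, column 2; remove that cell from P, ejecting 4. So w(3) = 4. P is now [[1], [3]].
Step i=2: Q has 2 at row 2, column 1; remove 3 from row 2 of P and reverse-bump: 3 enters row 1 and ejects 1. So w(2) = 1. P is now [[3]].
Step i=1: Q has 1 at row 1, column 1; remove that cell from P, ejecting 3. So w(1) = 3. P is now [].

So w = 3 1 4 5 2 6.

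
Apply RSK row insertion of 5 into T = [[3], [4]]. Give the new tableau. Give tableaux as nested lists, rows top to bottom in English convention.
[[3, 5], [4]]

5 is larger than every entry of row 1, so it is appended to row 1. The new tableau is [[3, 5], [4]].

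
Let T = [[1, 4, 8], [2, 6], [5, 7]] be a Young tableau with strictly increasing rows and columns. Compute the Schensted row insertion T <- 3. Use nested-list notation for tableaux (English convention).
In row 1, 3 replaces 4 (the leftmost entry greater than 3); 4 is bumped to row 2. In row 2, 4 replaces 6 (the leftmost entry greater than 4); 6 is bumped to row 3. In row 3, 6 replaces 7 (the leftmost entry greater than 6); 7 is bumped to row 4. 7 starts a new row 4. The new tableau is [[1, 3, 8], [2, 4], [5, 6], [7]].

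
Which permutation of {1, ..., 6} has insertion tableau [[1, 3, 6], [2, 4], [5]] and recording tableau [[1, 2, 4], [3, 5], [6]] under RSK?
2 5 1 6 4 3

Reverse RSK: for i = n, n-1, ..., 1, locate i in Q, remove the corresponding corner cell from P, and reverse-bump its entry up through P; the value ejected from row 1 is w(i).

So w = 2 5 1 6 4 3.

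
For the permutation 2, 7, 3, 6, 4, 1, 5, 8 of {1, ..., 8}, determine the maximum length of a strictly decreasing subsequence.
4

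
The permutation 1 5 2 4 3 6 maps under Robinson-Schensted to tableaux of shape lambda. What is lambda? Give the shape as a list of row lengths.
Row-insert each entry into an empty tableau.

After inserting 1: P = [[1]].
After inserting 5: P = [[1, 5]].
After inserting 2: P = [[1, 2], [5]].
After inserting 4: P = [[1, 2, 4], [5]].
After inserting 3: P = [[1, 2, 3], [4], [5]].
After inserting 6: P = [[1, 2, 3, 6], [4], [5]].

The final insertion tableau P = [[1, 2, 3, 6], [4], [5]] has shape [4, 1, 1].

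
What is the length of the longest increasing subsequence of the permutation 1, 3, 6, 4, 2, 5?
4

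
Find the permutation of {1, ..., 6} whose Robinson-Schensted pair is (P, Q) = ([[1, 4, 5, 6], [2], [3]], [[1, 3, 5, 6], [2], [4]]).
3 2 4 1 5 6

Reverse the RSK construction: for i from n down to 1, find the cell of Q containing i, remove the entry at that cell from P, and reverse-bump it up through P; the value ejected from row 1 is w(i).

Step i=6: Q has 6 at row 1, column 4; remove that cell from P, ejecting 6. So w(6) = 6. P is now [[1, 4, 5], [2], [3]].
Step i=5: Q has 5 at row 1, column 3; remove that cell from P, ejecting 5. So w(5) = 5. P is now [[1, 4], [2], [3]].
Step i=4: Q has 4 at row 3, column 1; remove 3 from row 3 of P and reverse-bump: 3 enters row 2 and ejects 2; 2 enters row 1 and ejects 1. So w(4) = 1. P is now [[2, 4], [3]].
Step i=3: Q has 3 at row 1, column 2; remove that cell from P, ejecting 4. So w(3) = 4. P is now [[2], [3]].
Step i=2: Q has 2 at row 2, column 1; remove 3 from row 2 of P and reverse-bump: 3 enters row 1 and ejects 2. So w(2) = 2. P is now [[3]].
Step i=1: Q has 1 at row 1, column 1; remove that cell from P, ejecting 3. So w(1) = 3. P is now [].

So w = 3 2 4 1 5 6.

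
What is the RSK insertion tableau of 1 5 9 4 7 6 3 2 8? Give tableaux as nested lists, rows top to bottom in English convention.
P = [[1, 2, 6, 8], [3, 7], [4], [5], [9]]

Insert 1: appended to row 1. P = [[1]].
Insert 5: appended to row 1. P = [[1, 5]].
Insert 9: appended to row 1. P = [[1, 5, 9]].
Insert 4: 4 bumps 5 from row 1; 5 starts row 2. P = [[1, 4, 9], [5]].
Insert 7: 7 bumps 9 from row 1; 9 appends to row 2. P = [[1, 4, 7], [5, 9]].
Insert 6: 6 bumps 7 from row 1; 7 bumps 9 from row 2; 9 starts row 3. P = [[1, 4, 6], [5, 7], [9]].
Insert 3: 3 bumps 4 from row 1; 4 bumps 5 from row 2; 5 bumps 9 from row 3; 9 starts row 4. P = [[1, 3, 6], [4, 7], [5], [9]].
Insert 2: 2 bumps 3 from row 1; 3 bumps 4 from row 2; 4 bumps 5 from row 3; 5 bumps 9 from row 4; 9 starts row 5. P = [[1, 2, 6], [3, 7], [4], [5], [9]].
Insert 8: appended to row 1. P = [[1, 2, 6, 8], [3, 7], [4], [5], [9]].

So P = [[1, 2, 6, 8], [3, 7], [4], [5], [9]].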